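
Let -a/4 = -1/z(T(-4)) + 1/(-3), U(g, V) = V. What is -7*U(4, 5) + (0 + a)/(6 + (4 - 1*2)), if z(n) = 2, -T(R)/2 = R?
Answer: -415/12 ≈ -34.583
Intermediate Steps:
T(R) = -2*R
a = 10/3 (a = -4*(-1/2 + 1/(-3)) = -4*(-1*½ + 1*(-⅓)) = -4*(-½ - ⅓) = -4*(-⅚) = 10/3 ≈ 3.3333)
-7*U(4, 5) + (0 + a)/(6 + (4 - 1*2)) = -7*5 + (0 + 10/3)/(6 + (4 - 1*2)) = -35 + 10/(3*(6 + (4 - 2))) = -35 + 10/(3*(6 + 2)) = -35 + (10/3)/8 = -35 + (10/3)*(⅛) = -35 + 5/12 = -415/12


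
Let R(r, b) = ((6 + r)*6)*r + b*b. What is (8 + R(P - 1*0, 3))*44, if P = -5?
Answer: -572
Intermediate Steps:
R(r, b) = b² + r*(36 + 6*r) (R(r, b) = (36 + 6*r)*r + b² = r*(36 + 6*r) + b² = b² + r*(36 + 6*r))
(8 + R(P - 1*0, 3))*44 = (8 + (3² + 6*(-5 - 1*0)² + 36*(-5 - 1*0)))*44 = (8 + (9 + 6*(-5 + 0)² + 36*(-5 + 0)))*44 = (8 + (9 + 6*(-5)² + 36*(-5)))*44 = (8 + (9 + 6*25 - 180))*44 = (8 + (9 + 150 - 180))*44 = (8 - 21)*44 = -13*44 = -572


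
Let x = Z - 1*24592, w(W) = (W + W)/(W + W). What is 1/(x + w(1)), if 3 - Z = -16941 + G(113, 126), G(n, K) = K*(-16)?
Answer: -1/5631 ≈ -0.00017759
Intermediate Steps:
G(n, K) = -16*K
w(W) = 1 (w(W) = (2*W)/((2*W)) = (2*W)*(1/(2*W)) = 1)
Z = 18960 (Z = 3 - (-16941 - 16*126) = 3 - (-16941 - 2016) = 3 - 1*(-18957) = 3 + 18957 = 18960)
x = -5632 (x = 18960 - 1*24592 = 18960 - 24592 = -5632)
1/(x + w(1)) = 1/(-5632 + 1) = 1/(-5631) = -1/5631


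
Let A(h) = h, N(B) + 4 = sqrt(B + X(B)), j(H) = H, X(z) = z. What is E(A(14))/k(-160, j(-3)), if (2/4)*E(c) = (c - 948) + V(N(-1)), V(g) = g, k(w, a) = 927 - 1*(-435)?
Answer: -938/681 + I*sqrt(2)/681 ≈ -1.3774 + 0.0020767*I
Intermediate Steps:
k(w, a) = 1362 (k(w, a) = 927 + 435 = 1362)
N(B) = -4 + sqrt(2)*sqrt(B) (N(B) = -4 + sqrt(B + B) = -4 + sqrt(2*B) = -4 + sqrt(2)*sqrt(B))
E(c) = -1904 + 2*c + 2*I*sqrt(2) (E(c) = 2*((c - 948) + (-4 + sqrt(2)*sqrt(-1))) = 2*((-948 + c) + (-4 + sqrt(2)*I)) = 2*((-948 + c) + (-4 + I*sqrt(2))) = 2*(-952 + c + I*sqrt(2)) = -1904 + 2*c + 2*I*sqrt(2))
E(A(14))/k(-160, j(-3)) = (-1904 + 2*14 + 2*I*sqrt(2))/1362 = (-1904 + 28 + 2*I*sqrt(2))*(1/1362) = (-1876 + 2*I*sqrt(2))*(1/1362) = -938/681 + I*sqrt(2)/681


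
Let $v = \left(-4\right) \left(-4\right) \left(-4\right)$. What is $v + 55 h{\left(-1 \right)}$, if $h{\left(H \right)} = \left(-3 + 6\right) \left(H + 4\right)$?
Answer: $431$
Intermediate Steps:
$v = -64$ ($v = 16 \left(-4\right) = -64$)
$h{\left(H \right)} = 12 + 3 H$ ($h{\left(H \right)} = 3 \left(4 + H\right) = 12 + 3 H$)
$v + 55 h{\left(-1 \right)} = -64 + 55 \left(12 + 3 \left(-1\right)\right) = -64 + 55 \left(12 - 3\right) = -64 + 55 \cdot 9 = -64 + 495 = 431$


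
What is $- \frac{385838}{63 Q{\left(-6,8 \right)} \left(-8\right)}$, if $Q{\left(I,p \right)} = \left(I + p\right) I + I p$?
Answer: $- \frac{192919}{15120} \approx -12.759$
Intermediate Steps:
$Q{\left(I,p \right)} = I p + I \left(I + p\right)$ ($Q{\left(I,p \right)} = I \left(I + p\right) + I p = I p + I \left(I + p\right)$)
$- \frac{385838}{63 Q{\left(-6,8 \right)} \left(-8\right)} = - \frac{385838}{63 \left(- 6 \left(-6 + 2 \cdot 8\right)\right) \left(-8\right)} = - \frac{385838}{63 \left(- 6 \left(-6 + 16\right)\right) \left(-8\right)} = - \frac{385838}{63 \left(\left(-6\right) 10\right) \left(-8\right)} = - \frac{385838}{63 \left(-60\right) \left(-8\right)} = - \frac{385838}{\left(-3780\right) \left(-8\right)} = - \frac{385838}{30240} = \left(-385838\right) \frac{1}{30240} = - \frac{192919}{15120}$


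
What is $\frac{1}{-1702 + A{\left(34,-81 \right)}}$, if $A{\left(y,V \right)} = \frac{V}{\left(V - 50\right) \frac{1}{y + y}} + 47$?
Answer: $- \frac{131}{211297} \approx -0.00061998$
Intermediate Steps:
$A{\left(y,V \right)} = 47 + \frac{2 V y}{-50 + V}$ ($A{\left(y,V \right)} = \frac{V}{\left(-50 + V\right) \frac{1}{2 y}} + 47 = \frac{V}{\frac{1}{2} \frac{1}{y} \left(-50 + V\right)} + 47 = V \frac{2 y}{-50 + V} + 47 = \frac{2 V y}{-50 + V} + 47 = 47 + \frac{2 V y}{-50 + V}$)
$\frac{1}{-1702 + A{\left(34,-81 \right)}} = \frac{1}{-1702 + \frac{-2350 + 47 \left(-81\right) + 2 \left(-81\right) 34}{-50 - 81}} = \frac{1}{-1702 + \frac{-2350 - 3807 - 5508}{-131}} = \frac{1}{-1702 - - \frac{11665}{131}} = \frac{1}{-1702 + \frac{11665}{131}} = \frac{1}{- \frac{211297}{131}} = - \frac{131}{211297}$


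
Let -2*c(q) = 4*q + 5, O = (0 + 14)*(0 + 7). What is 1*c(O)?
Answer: -397/2 ≈ -198.50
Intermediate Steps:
O = 98 (O = 14*7 = 98)
c(q) = -5/2 - 2*q (c(q) = -(4*q + 5)/2 = -(5 + 4*q)/2 = -5/2 - 2*q)
1*c(O) = 1*(-5/2 - 2*98) = 1*(-5/2 - 196) = 1*(-397/2) = -397/2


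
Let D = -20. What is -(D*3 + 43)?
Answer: 17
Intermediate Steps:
-(D*3 + 43) = -(-20*3 + 43) = -(-60 + 43) = -1*(-17) = 17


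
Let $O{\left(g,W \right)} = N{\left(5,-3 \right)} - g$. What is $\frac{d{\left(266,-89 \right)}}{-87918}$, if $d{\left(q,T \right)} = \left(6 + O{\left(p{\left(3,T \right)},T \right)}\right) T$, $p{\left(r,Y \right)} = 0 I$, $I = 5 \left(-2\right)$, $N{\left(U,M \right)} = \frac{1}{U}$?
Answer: $\frac{2759}{439590} \approx 0.0062763$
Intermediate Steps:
$I = -10$
$p{\left(r,Y \right)} = 0$ ($p{\left(r,Y \right)} = 0 \left(-10\right) = 0$)
$O{\left(g,W \right)} = \frac{1}{5} - g$
$d{\left(q,T \right)} = \frac{31 T}{5}$ ($d{\left(q,T \right)} = \left(6 + \left(\frac{1}{5} - 0\right)\right) T = \left(6 + \left(\frac{1}{5} + 0\right)\right) T = \left(6 + \frac{1}{5}\right) T = \frac{31 T}{5}$)
$\frac{d{\left(266,-89 \right)}}{-87918} = \frac{\frac{31}{5} \left(-89\right)}{-87918} = \left(- \frac{2759}{5}\right) \left(- \frac{1}{87918}\right) = \frac{2759}{439590}$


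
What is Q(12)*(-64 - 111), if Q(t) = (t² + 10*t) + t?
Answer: -48300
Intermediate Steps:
Q(t) = t² + 11*t
Q(12)*(-64 - 111) = (12*(11 + 12))*(-64 - 111) = (12*23)*(-175) = 276*(-175) = -48300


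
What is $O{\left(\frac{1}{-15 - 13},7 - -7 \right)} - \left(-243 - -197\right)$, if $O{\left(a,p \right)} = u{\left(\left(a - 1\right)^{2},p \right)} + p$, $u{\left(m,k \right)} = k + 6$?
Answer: $80$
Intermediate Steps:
$u{\left(m,k \right)} = 6 + k$
$O{\left(a,p \right)} = 6 + 2 p$ ($O{\left(a,p \right)} = \left(6 + p\right) + p = 6 + 2 p$)
$O{\left(\frac{1}{-15 - 13},7 - -7 \right)} - \left(-243 - -197\right) = \left(6 + 2 \left(7 - -7\right)\right) - \left(-243 - -197\right) = \left(6 + 2 \left(7 + 7\right)\right) - \left(-243 + 197\right) = \left(6 + 2 \cdot 14\right) - -46 = \left(6 + 28\right) + 46 = 34 + 46 = 80$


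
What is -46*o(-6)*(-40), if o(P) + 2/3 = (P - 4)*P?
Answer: 327520/3 ≈ 1.0917e+5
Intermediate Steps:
o(P) = -⅔ + P*(-4 + P) (o(P) = -⅔ + (P - 4)*P = -⅔ + (-4 + P)*P = -⅔ + P*(-4 + P))
-46*o(-6)*(-40) = -46*(-⅔ + (-6)² - 4*(-6))*(-40) = -46*(-⅔ + 36 + 24)*(-40) = -46*178/3*(-40) = -8188/3*(-40) = 327520/3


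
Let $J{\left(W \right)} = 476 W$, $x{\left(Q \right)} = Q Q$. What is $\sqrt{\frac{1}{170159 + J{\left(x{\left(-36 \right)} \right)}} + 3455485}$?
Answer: $\frac{6 \sqrt{59458873354307755}}{787055} \approx 1858.9$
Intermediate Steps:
$x{\left(Q \right)} = Q^{2}$
$\sqrt{\frac{1}{170159 + J{\left(x{\left(-36 \right)} \right)}} + 3455485} = \sqrt{\frac{1}{170159 + 476 \left(-36\right)^{2}} + 3455485} = \sqrt{\frac{1}{170159 + 476 \cdot 1296} + 3455485} = \sqrt{\frac{1}{170159 + 616896} + 3455485} = \sqrt{\frac{1}{787055} + 3455485} = \sqrt{\frac{2719656746676}{787055}} = \frac{6 \sqrt{59458873354307755}}{787055}$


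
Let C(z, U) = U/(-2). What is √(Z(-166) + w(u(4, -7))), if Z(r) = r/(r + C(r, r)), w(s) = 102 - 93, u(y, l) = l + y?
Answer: √11 ≈ 3.3166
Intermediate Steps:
C(z, U) = -U/2 (C(z, U) = U*(-½) = -U/2)
w(s) = 9
Z(r) = 2 (Z(r) = r/(r - r/2) = r/((r/2)) = (2/r)*r = 2)
√(Z(-166) + w(u(4, -7))) = √(2 + 9) = √11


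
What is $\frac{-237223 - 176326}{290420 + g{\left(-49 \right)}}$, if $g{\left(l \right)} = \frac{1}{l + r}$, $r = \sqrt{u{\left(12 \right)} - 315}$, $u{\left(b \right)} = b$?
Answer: $- \frac{324758222904419}{228065542924441} - \frac{413549 i \sqrt{303}}{228065542924441} \approx -1.424 - 3.1564 \cdot 10^{-8} i$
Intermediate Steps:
$r = i \sqrt{303}$ ($r = \sqrt{12 - 315} = \sqrt{-303} = i \sqrt{303} \approx 17.407 i$)
$g{\left(l \right)} = \frac{1}{l + i \sqrt{303}}$
$\frac{-237223 - 176326}{290420 + g{\left(-49 \right)}} = \frac{-237223 - 176326}{290420 + \frac{1}{-49 + i \sqrt{303}}} = - \frac{413549}{290420 + \frac{1}{-49 + i \sqrt{303}}}$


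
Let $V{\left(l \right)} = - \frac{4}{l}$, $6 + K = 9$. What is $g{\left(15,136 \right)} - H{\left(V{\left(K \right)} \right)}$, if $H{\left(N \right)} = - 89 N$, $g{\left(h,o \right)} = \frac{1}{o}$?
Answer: $- \frac{48413}{408} \approx -118.66$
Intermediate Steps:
$K = 3$ ($K = -6 + 9 = 3$)
$g{\left(15,136 \right)} - H{\left(V{\left(K \right)} \right)} = \frac{1}{136} - - 89 \left(- \frac{4}{3}\right) = \frac{1}{136} - - 89 \left(\left(-4\right) \frac{1}{3}\right) = \frac{1}{136} - \left(-89\right) \left(- \frac{4}{3}\right) = \frac{1}{136} - \frac{356}{3} = - \frac{48413}{408}$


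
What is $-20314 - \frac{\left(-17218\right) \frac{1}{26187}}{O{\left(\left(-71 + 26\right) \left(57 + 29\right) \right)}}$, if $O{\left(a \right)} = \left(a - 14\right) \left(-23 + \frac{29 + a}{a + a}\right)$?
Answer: $- \frac{697439449083008}{34332945227} \approx -20314.0$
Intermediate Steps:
$O{\left(a \right)} = \left(-23 + \frac{29 + a}{2 a}\right) \left(-14 + a\right)$ ($O{\left(a \right)} = \left(-14 + a\right) \left(-23 + \frac{29 + a}{2 a}\right) = \left(-23 + \frac{29 + a}{2 a}\right) \left(-14 + a\right)$)
$-20314 - \frac{\left(-17218\right) \frac{1}{26187}}{O{\left(\left(-71 + 26\right) \left(57 + 29\right) \right)}} = -20314 - \frac{\left(-17218\right) \frac{1}{26187}}{\frac{659}{2} - \frac{203}{\left(-71 + 26\right) \left(57 + 29\right)} - \frac{45 \left(-71 + 26\right) \left(57 + 29\right)}{2}} = -20314 - \frac{\left(-17218\right) \frac{1}{26187}}{\frac{659}{2} - \frac{203}{\left(-45\right) 86} - \frac{45 \left(\left(-45\right) 86\right)}{2}} = -20314 - - \frac{17218}{26187 \left(\frac{659}{2} - \frac{203}{-3870} - -87075\right)} = -20314 - - \frac{17218}{26187 \left(\frac{659}{2} - - \frac{203}{3870} + 87075\right)} = -20314 - - \frac{17218}{26187 \left(\frac{659}{2} + \frac{203}{3870} + 87075\right)} = -20314 - - \frac{17218}{26187 \cdot \frac{169127809}{1935}} = -20314 - \left(- \frac{17218}{26187}\right) \frac{1935}{169127809} = -20314 - - \frac{258270}{34332945227} = -20314 + \frac{258270}{34332945227} = - \frac{697439449083008}{34332945227}$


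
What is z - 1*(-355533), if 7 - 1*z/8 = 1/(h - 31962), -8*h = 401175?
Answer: 233576102083/656871 ≈ 3.5559e+5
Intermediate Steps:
h = -401175/8 (h = -⅛*401175 = -401175/8 ≈ -50147.)
z = 36784840/656871 (z = 56 - 8/(-401175/8 - 31962) = 56 - 8/(-656871/8) = 56 - 8*(-8/656871) = 56 + 64/656871 = 36784840/656871 ≈ 56.000)
z - 1*(-355533) = 36784840/656871 - 1*(-355533) = 36784840/656871 + 355533 = 233576102083/656871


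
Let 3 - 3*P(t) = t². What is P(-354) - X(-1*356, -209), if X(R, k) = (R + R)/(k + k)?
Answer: -8730495/209 ≈ -41773.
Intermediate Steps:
X(R, k) = R/k (X(R, k) = (2*R)/((2*k)) = (2*R)*(1/(2*k)) = R/k)
P(t) = 1 - t²/3
P(-354) - X(-1*356, -209) = (1 - ⅓*(-354)²) - (-1*356)/(-209) = (1 - ⅓*125316) - (-356)*(-1)/209 = (1 - 41772) - 1*356/209 = -41771 - 356/209 = -8730495/209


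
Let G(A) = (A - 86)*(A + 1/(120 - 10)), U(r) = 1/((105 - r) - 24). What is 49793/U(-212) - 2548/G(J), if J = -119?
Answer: 7829359495445/536649 ≈ 1.4589e+7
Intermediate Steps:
U(r) = 1/(81 - r)
G(A) = (-86 + A)*(1/110 + A) (G(A) = (-86 + A)*(A + 1/110) = (-86 + A)*(1/110 + A))
49793/U(-212) - 2548/G(J) = 49793/((-1/(-81 - 212))) - 2548/(-43/55 + (-119)² - 9459/110*(-119)) = 49793/((-1/(-293))) - 2548/(-43/55 + 14161 + 1125621/110) = 49793/((-1*(-1/293))) - 2548/536649/22 = 49793/(1/293) - 2548*22/536649 = 49793*293 - 56056/536649 = 14589349 - 56056/536649 = 7829359495445/536649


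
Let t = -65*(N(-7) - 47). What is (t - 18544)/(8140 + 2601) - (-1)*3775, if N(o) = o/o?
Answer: 40531721/10741 ≈ 3773.6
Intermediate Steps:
N(o) = 1
t = 2990 (t = -65*(1 - 47) = -65*(-46) = 2990)
(t - 18544)/(8140 + 2601) - (-1)*3775 = (2990 - 18544)/(8140 + 2601) - (-1)*3775 = -15554/10741 - 1*(-3775) = -15554*1/10741 + 3775 = -15554/10741 + 3775 = 40531721/10741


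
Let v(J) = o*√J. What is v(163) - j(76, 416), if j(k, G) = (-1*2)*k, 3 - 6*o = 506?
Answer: 152 - 503*√163/6 ≈ -918.31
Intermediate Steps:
o = -503/6 (o = ½ - ⅙*506 = ½ - 253/3 = -503/6 ≈ -83.833)
j(k, G) = -2*k
v(J) = -503*√J/6
v(163) - j(76, 416) = -503*√163/6 - (-2)*76 = -503*√163/6 - 1*(-152) = -503*√163/6 + 152 = 152 - 503*√163/6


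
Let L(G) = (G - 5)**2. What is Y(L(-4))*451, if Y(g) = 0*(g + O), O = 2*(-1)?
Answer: 0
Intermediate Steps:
O = -2
L(G) = (-5 + G)**2
Y(g) = 0 (Y(g) = 0*(g - 2) = 0*(-2 + g) = 0)
Y(L(-4))*451 = 0*451 = 0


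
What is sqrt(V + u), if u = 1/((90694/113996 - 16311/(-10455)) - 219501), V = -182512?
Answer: 3*I*sqrt(38551155352263314494387596237038)/43600778290609 ≈ 427.21*I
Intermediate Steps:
u = -198638030/43600778290609 (u = 1/((90694*(1/113996) - 16311*(-1/10455)) - 219501) = 1/((45347/56998 + 5437/3485) - 219501) = 1/(467932421/198638030 - 219501) = 1/(-43600778290609/198638030) = -198638030/43600778290609 ≈ -4.5558e-6)
sqrt(V + u) = sqrt(-182512 - 198638030/43600778290609) = sqrt(-7957665247574267838/43600778290609) = 3*I*sqrt(38551155352263314494387596237038)/43600778290609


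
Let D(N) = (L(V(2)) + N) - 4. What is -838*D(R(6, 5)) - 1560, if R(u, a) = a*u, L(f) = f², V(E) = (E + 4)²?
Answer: -1109396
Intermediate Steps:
V(E) = (4 + E)²
D(N) = 1292 + N (D(N) = (((4 + 2)²)² + N) - 4 = ((6²)² + N) - 4 = (36² + N) - 4 = (1296 + N) - 4 = 1292 + N)
-838*D(R(6, 5)) - 1560 = -838*(1292 + 5*6) - 1560 = -838*(1292 + 30) - 1560 = -838*1322 - 1560 = -1107836 - 1560 = -1109396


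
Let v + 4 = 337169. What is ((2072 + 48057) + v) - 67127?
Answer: 320167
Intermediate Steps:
v = 337165 (v = -4 + 337169 = 337165)
((2072 + 48057) + v) - 67127 = ((2072 + 48057) + 337165) - 67127 = (50129 + 337165) - 67127 = 387294 - 67127 = 320167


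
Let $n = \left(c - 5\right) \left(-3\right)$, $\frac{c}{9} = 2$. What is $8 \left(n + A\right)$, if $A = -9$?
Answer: $-384$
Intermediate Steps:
$c = 18$ ($c = 9 \cdot 2 = 18$)
$n = -39$ ($n = \left(18 - 5\right) \left(-3\right) = 13 \left(-3\right) = -39$)
$8 \left(n + A\right) = 8 \left(-39 - 9\right) = 8 \left(-48\right) = -384$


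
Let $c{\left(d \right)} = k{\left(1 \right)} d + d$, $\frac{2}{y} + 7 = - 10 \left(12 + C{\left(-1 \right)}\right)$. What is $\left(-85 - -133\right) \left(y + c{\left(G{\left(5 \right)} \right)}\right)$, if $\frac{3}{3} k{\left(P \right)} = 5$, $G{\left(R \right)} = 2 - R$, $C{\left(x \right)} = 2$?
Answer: $- \frac{42368}{49} \approx -864.65$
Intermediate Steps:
$k{\left(P \right)} = 5$
$y = - \frac{2}{147}$ ($y = \frac{2}{-7 - 10 \left(12 + 2\right)} = \frac{2}{-7 - 140} = \frac{2}{-147} = 2 \left(- \frac{1}{147}\right) = - \frac{2}{147} \approx -0.013605$)
$c{\left(d \right)} = 6 d$ ($c{\left(d \right)} = 5 d + d = 6 d$)
$\left(-85 - -133\right) \left(y + c{\left(G{\left(5 \right)} \right)}\right) = \left(-85 - -133\right) \left(- \frac{2}{147} + 6 \left(2 - 5\right)\right) = \left(-85 + 133\right) \left(- \frac{2}{147} + 6 \left(2 - 5\right)\right) = 48 \left(- \frac{2}{147} + 6 \left(-3\right)\right) = 48 \left(- \frac{2}{147} - 18\right) = 48 \left(- \frac{2648}{147}\right) = - \frac{42368}{49}$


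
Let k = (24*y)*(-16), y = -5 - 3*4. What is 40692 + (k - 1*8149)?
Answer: 39071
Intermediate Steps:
y = -17 (y = -5 - 12 = -17)
k = 6528 (k = (24*(-17))*(-16) = -408*(-16) = 6528)
40692 + (k - 1*8149) = 40692 + (6528 - 1*8149) = 40692 + (6528 - 8149) = 40692 - 1621 = 39071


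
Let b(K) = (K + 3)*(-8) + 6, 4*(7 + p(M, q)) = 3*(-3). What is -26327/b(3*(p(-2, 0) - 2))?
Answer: -3761/36 ≈ -104.47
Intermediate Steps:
p(M, q) = -37/4 (p(M, q) = -7 + (3*(-3))/4 = -7 + (¼)*(-9) = -7 - 9/4 = -37/4)
b(K) = -18 - 8*K (b(K) = (3 + K)*(-8) + 6 = (-24 - 8*K) + 6 = -18 - 8*K)
-26327/b(3*(p(-2, 0) - 2)) = -26327/(-18 - 24*(-37/4 - 2)) = -26327/(-18 - 24*(-45)/4) = -26327/(-18 - 8*(-135/4)) = -26327/(-18 + 270) = -26327/252 = -26327*1/252 = -3761/36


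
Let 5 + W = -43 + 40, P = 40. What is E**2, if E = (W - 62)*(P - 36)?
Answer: 78400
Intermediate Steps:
W = -8 (W = -5 + (-43 + 40) = -5 - 3 = -8)
E = -280 (E = (-8 - 62)*(40 - 36) = -70*4 = -280)
E**2 = (-280)**2 = 78400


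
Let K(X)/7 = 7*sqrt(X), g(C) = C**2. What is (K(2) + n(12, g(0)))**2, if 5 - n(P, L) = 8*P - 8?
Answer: 11691 - 8134*sqrt(2) ≈ 187.79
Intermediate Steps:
n(P, L) = 13 - 8*P (n(P, L) = 5 - (8*P - 8) = 5 - (-8 + 8*P) = 5 + (8 - 8*P) = 13 - 8*P)
K(X) = 49*sqrt(X) (K(X) = 7*(7*sqrt(X)) = 49*sqrt(X))
(K(2) + n(12, g(0)))**2 = (49*sqrt(2) + (13 - 8*12))**2 = (49*sqrt(2) + (13 - 96))**2 = (49*sqrt(2) - 83)**2 = (-83 + 49*sqrt(2))**2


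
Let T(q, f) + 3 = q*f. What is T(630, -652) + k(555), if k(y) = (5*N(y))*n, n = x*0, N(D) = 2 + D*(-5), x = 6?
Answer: -410763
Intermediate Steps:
N(D) = 2 - 5*D
n = 0 (n = 6*0 = 0)
k(y) = 0 (k(y) = (5*(2 - 5*y))*0 = (10 - 25*y)*0 = 0)
T(q, f) = -3 + f*q (T(q, f) = -3 + q*f = -3 + f*q)
T(630, -652) + k(555) = (-3 - 652*630) + 0 = (-3 - 410760) + 0 = -410763 + 0 = -410763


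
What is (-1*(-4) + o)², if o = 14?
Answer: 324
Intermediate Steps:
(-1*(-4) + o)² = (-1*(-4) + 14)² = (4 + 14)² = 18² = 324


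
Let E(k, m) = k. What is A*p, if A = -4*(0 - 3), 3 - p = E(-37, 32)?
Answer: 480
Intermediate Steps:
p = 40 (p = 3 - 1*(-37) = 3 + 37 = 40)
A = 12 (A = -4*(-3) = 12)
A*p = 12*40 = 480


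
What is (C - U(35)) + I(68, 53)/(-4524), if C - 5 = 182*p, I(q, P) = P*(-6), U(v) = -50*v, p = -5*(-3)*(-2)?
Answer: -2793517/754 ≈ -3704.9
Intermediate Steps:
p = -30 (p = 15*(-2) = -30)
I(q, P) = -6*P
C = -5455 (C = 5 + 182*(-30) = 5 - 5460 = -5455)
(C - U(35)) + I(68, 53)/(-4524) = (-5455 - (-50)*35) - 6*53/(-4524) = (-5455 - 1*(-1750)) - 318*(-1/4524) = (-5455 + 1750) + 53/754 = -3705 + 53/754 = -2793517/754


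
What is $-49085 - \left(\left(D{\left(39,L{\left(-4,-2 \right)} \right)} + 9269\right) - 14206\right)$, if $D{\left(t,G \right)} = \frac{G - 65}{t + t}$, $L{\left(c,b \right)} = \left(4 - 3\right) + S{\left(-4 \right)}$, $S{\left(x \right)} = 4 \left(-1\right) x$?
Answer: $- \frac{573916}{13} \approx -44147.0$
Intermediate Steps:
$S{\left(x \right)} = - 4 x$
$L{\left(c,b \right)} = 17$ ($L{\left(c,b \right)} = \left(4 - 3\right) - -16 = 1 + 16 = 17$)
$D{\left(t,G \right)} = \frac{-65 + G}{2 t}$
$-49085 - \left(\left(D{\left(39,L{\left(-4,-2 \right)} \right)} + 9269\right) - 14206\right) = -49085 - \left(\left(\frac{-65 + 17}{2 \cdot 39} + 9269\right) - 14206\right) = -49085 - \left(\left(\frac{1}{2} \cdot \frac{1}{39} \left(-48\right) + 9269\right) - 14206\right) = -49085 - \left(\left(- \frac{8}{13} + 9269\right) - 14206\right) = -49085 - \left(\frac{120489}{13} - 14206\right) = -49085 - - \frac{64189}{13} = -49085 + \frac{64189}{13} = - \frac{573916}{13}$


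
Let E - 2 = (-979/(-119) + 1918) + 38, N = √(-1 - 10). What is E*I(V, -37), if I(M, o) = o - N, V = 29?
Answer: -8657297/119 - 233981*I*√11/119 ≈ -72750.0 - 6521.2*I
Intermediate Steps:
N = I*√11 (N = √(-11) = I*√11 ≈ 3.3166*I)
I(M, o) = o - I*√11
E = 233981/119 (E = 2 + ((-979/(-119) + 1918) + 38) = 2 + ((-979*(-1/119) + 1918) + 38) = 2 + ((979/119 + 1918) + 38) = 2 + (229221/119 + 38) = 2 + 233743/119 = 233981/119 ≈ 1966.2)
E*I(V, -37) = 233981*(-37 - I*√11)/119 = -8657297/119 - 233981*I*√11/119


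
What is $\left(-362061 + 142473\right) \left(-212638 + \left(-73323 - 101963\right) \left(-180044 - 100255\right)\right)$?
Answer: $-10788858634235088$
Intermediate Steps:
$\left(-362061 + 142473\right) \left(-212638 + \left(-73323 - 101963\right) \left(-180044 - 100255\right)\right) = - 219588 \left(-212638 - -49132490514\right) = - 219588 \left(-212638 + 49132490514\right) = \left(-219588\right) 49132277876 = -10788858634235088$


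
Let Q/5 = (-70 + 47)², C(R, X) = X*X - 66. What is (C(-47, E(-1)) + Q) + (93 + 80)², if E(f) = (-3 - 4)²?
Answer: 34909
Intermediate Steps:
E(f) = 49 (E(f) = (-7)² = 49)
C(R, X) = -66 + X² (C(R, X) = X² - 66 = -66 + X²)
Q = 2645 (Q = 5*(-70 + 47)² = 5*(-23)² = 5*529 = 2645)
(C(-47, E(-1)) + Q) + (93 + 80)² = ((-66 + 49²) + 2645) + (93 + 80)² = ((-66 + 2401) + 2645) + 173² = (2335 + 2645) + 29929 = 4980 + 29929 = 34909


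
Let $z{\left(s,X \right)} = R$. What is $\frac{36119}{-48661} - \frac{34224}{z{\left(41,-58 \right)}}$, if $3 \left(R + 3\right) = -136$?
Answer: $\frac{4990884937}{7055845} \approx 707.34$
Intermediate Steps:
$R = - \frac{145}{3}$ ($R = -3 + \frac{1}{3} \left(-136\right) = -3 - \frac{136}{3} = - \frac{145}{3} \approx -48.333$)
$z{\left(s,X \right)} = - \frac{145}{3}$
$\frac{36119}{-48661} - \frac{34224}{z{\left(41,-58 \right)}} = \frac{36119}{-48661} - \frac{34224}{- \frac{145}{3}} = 36119 \left(- \frac{1}{48661}\right) - - \frac{102672}{145} = - \frac{36119}{48661} + \frac{102672}{145} = \frac{4990884937}{7055845}$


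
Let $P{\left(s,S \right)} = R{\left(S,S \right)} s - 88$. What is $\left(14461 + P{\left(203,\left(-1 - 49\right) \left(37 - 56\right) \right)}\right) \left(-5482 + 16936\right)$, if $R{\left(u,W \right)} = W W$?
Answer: $2098623333342$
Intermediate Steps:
$R{\left(u,W \right)} = W^{2}$
$P{\left(s,S \right)} = -88 + s S^{2}$ ($P{\left(s,S \right)} = S^{2} s - 88 = s S^{2} - 88 = -88 + s S^{2}$)
$\left(14461 + P{\left(203,\left(-1 - 49\right) \left(37 - 56\right) \right)}\right) \left(-5482 + 16936\right) = \left(14461 - \left(88 - 203 \left(\left(-1 - 49\right) \left(37 - 56\right)\right)^{2}\right)\right) \left(-5482 + 16936\right) = \left(14461 - \left(88 - 203 \left(\left(-50\right) \left(-19\right)\right)^{2}\right)\right) 11454 = \left(14461 - \left(88 - 203 \cdot 950^{2}\right)\right) 11454 = \left(14461 + \left(-88 + 203 \cdot 902500\right)\right) 11454 = \left(14461 + \left(-88 + 183207500\right)\right) 11454 = \left(14461 + 183207412\right) 11454 = 183221873 \cdot 11454 = 2098623333342$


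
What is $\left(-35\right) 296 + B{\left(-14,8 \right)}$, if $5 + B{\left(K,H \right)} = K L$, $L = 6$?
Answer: $-10449$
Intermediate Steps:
$B{\left(K,H \right)} = -5 + 6 K$ ($B{\left(K,H \right)} = -5 + K 6 = -5 + 6 K$)
$\left(-35\right) 296 + B{\left(-14,8 \right)} = \left(-35\right) 296 + \left(-5 + 6 \left(-14\right)\right) = -10360 - 89 = -10449$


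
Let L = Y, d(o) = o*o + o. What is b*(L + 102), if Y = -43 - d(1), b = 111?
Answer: 6327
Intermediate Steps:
d(o) = o + o**2 (d(o) = o**2 + o = o + o**2)
Y = -45 (Y = -43 - (1 + 1) = -43 - 2 = -45)
L = -45
b*(L + 102) = 111*(-45 + 102) = 111*57 = 6327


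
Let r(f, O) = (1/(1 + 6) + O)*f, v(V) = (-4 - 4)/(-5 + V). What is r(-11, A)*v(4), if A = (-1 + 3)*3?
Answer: -3784/7 ≈ -540.57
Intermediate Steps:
A = 6 (A = 2*3 = 6)
v(V) = -8/(-5 + V)
r(f, O) = f*(⅐ + O) (r(f, O) = (1/7 + O)*f = (⅐ + O)*f = f*(⅐ + O))
r(-11, A)*v(4) = (-11*(⅐ + 6))*(-8/(-5 + 4)) = (-11*43/7)*(-8/(-1)) = -(-3784)*(-1)/7 = -473/7*8 = -3784/7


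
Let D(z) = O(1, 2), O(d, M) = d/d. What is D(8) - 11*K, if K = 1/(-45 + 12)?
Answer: 4/3 ≈ 1.3333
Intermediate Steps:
O(d, M) = 1
D(z) = 1
K = -1/33 (K = 1/(-33) = -1/33 ≈ -0.030303)
D(8) - 11*K = 1 - 11*(-1/33) = 1 + ⅓ = 4/3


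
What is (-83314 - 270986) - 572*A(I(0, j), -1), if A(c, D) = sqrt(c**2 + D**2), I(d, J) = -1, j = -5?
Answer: -354300 - 572*sqrt(2) ≈ -3.5511e+5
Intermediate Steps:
A(c, D) = sqrt(D**2 + c**2)
(-83314 - 270986) - 572*A(I(0, j), -1) = (-83314 - 270986) - 572*sqrt((-1)**2 + (-1)**2) = -354300 - 572*sqrt(1 + 1) = -354300 - 572*sqrt(2)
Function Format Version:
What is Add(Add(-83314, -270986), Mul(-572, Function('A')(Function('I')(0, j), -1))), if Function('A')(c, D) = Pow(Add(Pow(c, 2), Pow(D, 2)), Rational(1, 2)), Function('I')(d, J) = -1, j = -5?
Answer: Add(-354300, Mul(-572, Pow(2, Rational(1, 2)))) ≈ -3.5511e+5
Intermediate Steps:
Function('A')(c, D) = Pow(Add(Pow(D, 2), Pow(c, 2)), Rational(1, 2))
Add(Add(-83314, -270986), Mul(-572, Function('A')(Function('I')(0, j), -1))) = Add(Add(-83314, -270986), Mul(-572, Pow(Add(Pow(-1, 2), Pow(-1, 2)), Rational(1, 2)))) = Add(-354300, Mul(-572, Pow(Add(1, 1), Rational(1, 2)))) = Add(-354300, Mul(-572, Pow(2, Rational(1, 2))))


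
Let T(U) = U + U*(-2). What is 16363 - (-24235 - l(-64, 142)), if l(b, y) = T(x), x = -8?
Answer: 40606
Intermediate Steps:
T(U) = -U (T(U) = U - 2*U = -U)
l(b, y) = 8 (l(b, y) = -1*(-8) = 8)
16363 - (-24235 - l(-64, 142)) = 16363 - (-24235 - 1*8) = 16363 - (-24235 - 8) = 16363 - 1*(-24243) = 16363 + 24243 = 40606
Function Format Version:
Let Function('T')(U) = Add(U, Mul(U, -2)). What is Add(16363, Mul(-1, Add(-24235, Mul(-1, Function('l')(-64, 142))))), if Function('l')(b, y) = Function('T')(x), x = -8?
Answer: 40606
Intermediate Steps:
Function('T')(U) = Mul(-1, U) (Function('T')(U) = Add(U, Mul(-2, U)) = Mul(-1, U))
Function('l')(b, y) = 8 (Function('l')(b, y) = Mul(-1, -8) = 8)
Add(16363, Mul(-1, Add(-24235, Mul(-1, Function('l')(-64, 142))))) = Add(16363, Mul(-1, Add(-24235, Mul(-1, 8)))) = Add(16363, Mul(-1, Add(-24235, -8))) = Add(16363, Mul(-1, -24243)) = Add(16363, 24243) = 40606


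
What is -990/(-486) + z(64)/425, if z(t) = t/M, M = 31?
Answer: 726353/355725 ≈ 2.0419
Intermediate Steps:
z(t) = t/31
-990/(-486) + z(64)/425 = -990/(-486) + ((1/31)*64)/425 = -990*(-1/486) + (64/31)*(1/425) = 55/27 + 64/13175 = 726353/355725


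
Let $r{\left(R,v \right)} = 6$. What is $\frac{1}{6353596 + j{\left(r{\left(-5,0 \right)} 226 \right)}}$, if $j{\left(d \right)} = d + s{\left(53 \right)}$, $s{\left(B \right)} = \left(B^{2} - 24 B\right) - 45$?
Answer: $\frac{1}{6356444} \approx 1.5732 \cdot 10^{-7}$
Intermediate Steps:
$s{\left(B \right)} = -45 + B^{2} - 24 B$
$j{\left(d \right)} = 1492 + d$ ($j{\left(d \right)} = d - \left(1317 - 2809\right) = d - -1492 = d + 1492 = 1492 + d$)
$\frac{1}{6353596 + j{\left(r{\left(-5,0 \right)} 226 \right)}} = \frac{1}{6353596 + \left(1492 + 6 \cdot 226\right)} = \frac{1}{6353596 + \left(1492 + 1356\right)} = \frac{1}{6353596 + 2848} = \frac{1}{6356444}$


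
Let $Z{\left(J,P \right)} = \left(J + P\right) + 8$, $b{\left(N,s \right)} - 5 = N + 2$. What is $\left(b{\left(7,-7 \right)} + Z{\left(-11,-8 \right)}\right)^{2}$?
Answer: $9$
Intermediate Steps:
$b{\left(N,s \right)} = 7 + N$ ($b{\left(N,s \right)} = 5 + \left(N + 2\right) = 5 + \left(2 + N\right) = 7 + N$)
$Z{\left(J,P \right)} = 8 + J + P$
$\left(b{\left(7,-7 \right)} + Z{\left(-11,-8 \right)}\right)^{2} = \left(\left(7 + 7\right) - 11\right)^{2} = \left(14 - 11\right)^{2} = 3^{2} = 9$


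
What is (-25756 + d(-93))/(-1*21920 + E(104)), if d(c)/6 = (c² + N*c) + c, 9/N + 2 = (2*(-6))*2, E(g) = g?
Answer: -335051/283608 ≈ -1.1814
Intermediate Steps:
N = -9/26 (N = 9/(-2 + (2*(-6))*2) = 9/(-2 - 12*2) = 9/(-2 - 24) = 9/(-26) = 9*(-1/26) = -9/26 ≈ -0.34615)
d(c) = 6*c² + 51*c/13 (d(c) = 6*((c² - 9*c/26) + c) = 6*(c² + 17*c/26) = 6*c² + 51*c/13)
(-25756 + d(-93))/(-1*21920 + E(104)) = (-25756 + (3/13)*(-93)*(17 + 26*(-93)))/(-1*21920 + 104) = (-25756 + (3/13)*(-93)*(17 - 2418))/(-21920 + 104) = (-25756 + (3/13)*(-93)*(-2401))/(-21816) = (-25756 + 669879/13)*(-1/21816) = (335051/13)*(-1/21816) = -335051/283608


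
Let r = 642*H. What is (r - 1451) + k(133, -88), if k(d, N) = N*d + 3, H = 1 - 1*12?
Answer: -20214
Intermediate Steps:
H = -11 (H = 1 - 12 = -11)
r = -7062 (r = 642*(-11) = -7062)
k(d, N) = 3 + N*d
(r - 1451) + k(133, -88) = (-7062 - 1451) + (3 - 88*133) = -8513 + (3 - 11704) = -8513 - 11701 = -20214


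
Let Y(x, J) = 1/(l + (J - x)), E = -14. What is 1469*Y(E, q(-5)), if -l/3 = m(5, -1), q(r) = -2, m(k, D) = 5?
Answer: -1469/3 ≈ -489.67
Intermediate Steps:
l = -15 (l = -3*5 = -15)
Y(x, J) = 1/(-15 + J - x) (Y(x, J) = 1/(-15 + (J - x)) = 1/(-15 + J - x))
1469*Y(E, q(-5)) = 1469*(-1/(15 - 14 - 1*(-2))) = 1469*(-1/(15 - 14 + 2)) = 1469*(-1/3) = 1469*(-1*⅓) = 1469*(-⅓) = -1469/3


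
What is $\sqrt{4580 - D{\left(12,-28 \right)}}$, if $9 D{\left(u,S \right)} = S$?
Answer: $\frac{4 \sqrt{2578}}{3} \approx 67.699$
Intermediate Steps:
$D{\left(u,S \right)} = \frac{S}{9}$
$\sqrt{4580 - D{\left(12,-28 \right)}} = \sqrt{4580 - \frac{1}{9} \left(-28\right)} = \sqrt{4580 - - \frac{28}{9}} = \sqrt{4580 + \frac{28}{9}} = \sqrt{\frac{41248}{9}} = \frac{4 \sqrt{2578}}{3}$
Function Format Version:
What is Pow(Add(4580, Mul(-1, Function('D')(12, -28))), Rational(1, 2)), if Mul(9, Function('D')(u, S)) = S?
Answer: Mul(Rational(4, 3), Pow(2578, Rational(1, 2))) ≈ 67.699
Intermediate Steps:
Function('D')(u, S) = Mul(Rational(1, 9), S)
Pow(Add(4580, Mul(-1, Function('D')(12, -28))), Rational(1, 2)) = Pow(Add(4580, Mul(-1, Mul(Rational(1, 9), -28))), Rational(1, 2)) = Pow(Add(4580, Mul(-1, Rational(-28, 9))), Rational(1, 2)) = Pow(Add(4580, Rational(28, 9)), Rational(1, 2)) = Pow(Rational(41248, 9), Rational(1, 2)) = Mul(Rational(4, 3), Pow(2578, Rational(1, 2)))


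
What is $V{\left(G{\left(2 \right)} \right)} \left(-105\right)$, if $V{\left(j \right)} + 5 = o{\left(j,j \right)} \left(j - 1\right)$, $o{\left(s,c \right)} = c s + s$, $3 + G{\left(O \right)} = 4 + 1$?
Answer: $-105$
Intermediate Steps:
$G{\left(O \right)} = 2$ ($G{\left(O \right)} = -3 + \left(4 + 1\right) = -3 + 5 = 2$)
$o{\left(s,c \right)} = s + c s$
$V{\left(j \right)} = -5 + j \left(1 + j\right) \left(-1 + j\right)$ ($V{\left(j \right)} = -5 + j \left(1 + j\right) \left(j - 1\right) = -5 + j \left(1 + j\right) \left(-1 + j\right)$)
$V{\left(G{\left(2 \right)} \right)} \left(-105\right) = \left(-5 + 2^{3} - 2\right) \left(-105\right) = \left(-5 + 8 - 2\right) \left(-105\right) = 1 \left(-105\right) = -105$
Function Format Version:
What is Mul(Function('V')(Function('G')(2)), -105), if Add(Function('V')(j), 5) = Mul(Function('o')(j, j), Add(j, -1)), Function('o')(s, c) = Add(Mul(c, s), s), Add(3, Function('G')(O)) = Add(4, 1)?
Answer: -105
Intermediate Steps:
Function('G')(O) = 2 (Function('G')(O) = Add(-3, Add(4, 1)) = Add(-3, 5) = 2)
Function('o')(s, c) = Add(s, Mul(c, s))
Function('V')(j) = Add(-5, Mul(j, Add(1, j), Add(-1, j))) (Function('V')(j) = Add(-5, Mul(Mul(j, Add(1, j)), Add(j, -1))) = Add(-5, Mul(Mul(j, Add(1, j)), Add(-1, j))) = Add(-5, Mul(j, Add(1, j), Add(-1, j))))
Mul(Function('V')(Function('G')(2)), -105) = Mul(Add(-5, Pow(2, 3), Mul(-1, 2)), -105) = Mul(Add(-5, 8, -2), -105) = Mul(1, -105) = -105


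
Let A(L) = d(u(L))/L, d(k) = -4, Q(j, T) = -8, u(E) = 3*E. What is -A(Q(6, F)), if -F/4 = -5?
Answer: -½ ≈ -0.50000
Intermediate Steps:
F = 20 (F = -4*(-5) = 20)
A(L) = -4/L
-A(Q(6, F)) = -(-4)/(-8) = -(-4)*(-1)/8 = -1*½ = -½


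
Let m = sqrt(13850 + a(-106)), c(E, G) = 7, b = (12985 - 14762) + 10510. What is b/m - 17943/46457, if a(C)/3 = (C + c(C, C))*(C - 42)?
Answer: -17943/46457 + 8733*sqrt(57806)/57806 ≈ 35.936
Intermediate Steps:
b = 8733 (b = -1777 + 10510 = 8733)
a(C) = 3*(-42 + C)*(7 + C) (a(C) = 3*((C + 7)*(C - 42)) = 3*((7 + C)*(-42 + C)) = 3*((-42 + C)*(7 + C)) = 3*(-42 + C)*(7 + C))
m = sqrt(57806) (m = sqrt(13850 + (-882 - 105*(-106) + 3*(-106)**2)) = sqrt(13850 + (-882 + 11130 + 3*11236)) = sqrt(13850 + (-882 + 11130 + 33708)) = sqrt(13850 + 43956) = sqrt(57806) ≈ 240.43)
b/m - 17943/46457 = 8733/(sqrt(57806)) - 17943/46457 = 8733*(sqrt(57806)/57806) - 17943*1/46457 = 8733*sqrt(57806)/57806 - 17943/46457 = -17943/46457 + 8733*sqrt(57806)/57806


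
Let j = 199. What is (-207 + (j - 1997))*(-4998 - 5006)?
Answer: 20058020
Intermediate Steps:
(-207 + (j - 1997))*(-4998 - 5006) = (-207 + (199 - 1997))*(-4998 - 5006) = (-207 - 1798)*(-10004) = -2005*(-10004) = 20058020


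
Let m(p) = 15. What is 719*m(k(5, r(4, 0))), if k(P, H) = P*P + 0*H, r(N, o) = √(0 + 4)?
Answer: 10785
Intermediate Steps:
r(N, o) = 2 (r(N, o) = √4 = 2)
k(P, H) = P² (k(P, H) = P² + 0 = P²)
719*m(k(5, r(4, 0))) = 719*15 = 10785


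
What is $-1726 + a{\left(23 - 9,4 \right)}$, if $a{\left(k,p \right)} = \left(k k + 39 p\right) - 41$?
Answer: $-1415$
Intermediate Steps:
$a{\left(k,p \right)} = -41 + k^{2} + 39 p$ ($a{\left(k,p \right)} = \left(k^{2} + 39 p\right) - 41 = -41 + k^{2} + 39 p$)
$-1726 + a{\left(23 - 9,4 \right)} = -1726 + \left(-41 + \left(23 - 9\right)^{2} + 39 \cdot 4\right) = -1726 + \left(-41 + \left(23 - 9\right)^{2} + 156\right) = -1726 + \left(-41 + 14^{2} + 156\right) = -1726 + \left(-41 + 196 + 156\right) = -1726 + 311 = -1415$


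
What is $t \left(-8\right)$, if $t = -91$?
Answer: $728$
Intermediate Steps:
$t \left(-8\right) = \left(-91\right) \left(-8\right) = 728$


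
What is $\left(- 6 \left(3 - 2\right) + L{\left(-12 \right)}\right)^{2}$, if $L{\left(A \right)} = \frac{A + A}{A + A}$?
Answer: $25$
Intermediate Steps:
$L{\left(A \right)} = 1$ ($L{\left(A \right)} = \frac{2 A}{2 A} = 2 A \frac{1}{2 A} = 1$)
$\left(- 6 \left(3 - 2\right) + L{\left(-12 \right)}\right)^{2} = \left(- 6 \left(3 - 2\right) + 1\right)^{2} = \left(\left(-6\right) 1 + 1\right)^{2} = \left(-6 + 1\right)^{2} = \left(-5\right)^{2} = 25$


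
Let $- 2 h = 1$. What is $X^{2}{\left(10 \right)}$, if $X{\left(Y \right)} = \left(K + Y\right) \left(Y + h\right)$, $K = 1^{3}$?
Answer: $\frac{43681}{4} \approx 10920.0$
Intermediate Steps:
$h = - \frac{1}{2}$ ($h = \left(- \frac{1}{2}\right) 1 = - \frac{1}{2} \approx -0.5$)
$K = 1$
$X{\left(Y \right)} = \left(1 + Y\right) \left(- \frac{1}{2} + Y\right)$ ($X{\left(Y \right)} = \left(1 + Y\right) \left(Y - \frac{1}{2}\right) = \left(1 + Y\right) \left(- \frac{1}{2} + Y\right)$)
$X^{2}{\left(10 \right)} = \left(- \frac{1}{2} + 10^{2} + \frac{1}{2} \cdot 10\right)^{2} = \left(- \frac{1}{2} + 100 + 5\right)^{2} = \left(\frac{209}{2}\right)^{2} = \frac{43681}{4}$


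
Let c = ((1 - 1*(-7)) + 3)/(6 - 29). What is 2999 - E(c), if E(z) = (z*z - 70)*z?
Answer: 36082834/12167 ≈ 2965.6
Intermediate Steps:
c = -11/23 (c = ((1 + 7) + 3)/(-23) = (8 + 3)*(-1/23) = 11*(-1/23) = -11/23 ≈ -0.47826)
E(z) = z*(-70 + z²) (E(z) = (z² - 70)*z = (-70 + z²)*z = z*(-70 + z²))
2999 - E(c) = 2999 - (-11)*(-70 + (-11/23)²)/23 = 2999 - (-11)*(-70 + 121/529)/23 = 2999 - (-11)*(-36909)/(23*529) = 2999 - 1*405999/12167 = 2999 - 405999/12167 = 36082834/12167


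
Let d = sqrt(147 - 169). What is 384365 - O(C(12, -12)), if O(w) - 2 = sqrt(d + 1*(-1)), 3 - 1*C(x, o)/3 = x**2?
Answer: 384363 - sqrt(-1 + I*sqrt(22)) ≈ 3.8436e+5 - 1.7023*I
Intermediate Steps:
C(x, o) = 9 - 3*x**2
d = I*sqrt(22) (d = sqrt(-22) = I*sqrt(22) ≈ 4.6904*I)
O(w) = 2 + sqrt(-1 + I*sqrt(22)) (O(w) = 2 + sqrt(I*sqrt(22) + 1*(-1)) = 2 + sqrt(I*sqrt(22) - 1) = 2 + sqrt(-1 + I*sqrt(22)))
384365 - O(C(12, -12)) = 384365 - (2 + sqrt(-1 + I*sqrt(22))) = 384365 + (-2 - sqrt(-1 + I*sqrt(22))) = 384363 - sqrt(-1 + I*sqrt(22))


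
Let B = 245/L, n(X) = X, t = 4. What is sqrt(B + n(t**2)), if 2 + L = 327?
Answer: 33*sqrt(65)/65 ≈ 4.0931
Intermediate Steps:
L = 325 (L = -2 + 327 = 325)
B = 49/65 (B = 245/325 = 245*(1/325) = 49/65 ≈ 0.75385)
sqrt(B + n(t**2)) = sqrt(49/65 + 4**2) = sqrt(49/65 + 16) = sqrt(1089/65) = 33*sqrt(65)/65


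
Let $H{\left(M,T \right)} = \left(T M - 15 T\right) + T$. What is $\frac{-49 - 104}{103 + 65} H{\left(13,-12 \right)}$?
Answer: $- \frac{153}{14} \approx -10.929$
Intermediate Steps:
$H{\left(M,T \right)} = - 14 T + M T$ ($H{\left(M,T \right)} = \left(M T - 15 T\right) + T = \left(- 15 T + M T\right) + T = - 14 T + M T$)
$\frac{-49 - 104}{103 + 65} H{\left(13,-12 \right)} = \frac{-49 - 104}{103 + 65} \left(- 12 \left(-14 + 13\right)\right) = - \frac{153}{168} \left(\left(-12\right) \left(-1\right)\right) = \left(-153\right) \frac{1}{168} \cdot 12 = \left(- \frac{51}{56}\right) 12 = - \frac{153}{14}$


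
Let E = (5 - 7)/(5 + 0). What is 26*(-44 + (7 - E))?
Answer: -4758/5 ≈ -951.60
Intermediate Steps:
E = -⅖ (E = -2/5 = -2*⅕ = -⅖ ≈ -0.40000)
26*(-44 + (7 - E)) = 26*(-44 + (7 - 1*(-⅖))) = 26*(-44 + (7 + ⅖)) = 26*(-44 + 37/5) = 26*(-183/5) = -4758/5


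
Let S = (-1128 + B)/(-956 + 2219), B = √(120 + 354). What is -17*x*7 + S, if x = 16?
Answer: -801960/421 + √474/1263 ≈ -1904.9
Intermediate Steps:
B = √474 ≈ 21.772
S = -376/421 + √474/1263 (S = (-1128 + √474)/(-956 + 2219) = (-1128 + √474)/1263 = (-1128 + √474)*(1/1263) = -376/421 + √474/1263 ≈ -0.87587)
-17*x*7 + S = -17*16*7 + (-376/421 + √474/1263) = -272*7 + (-376/421 + √474/1263) = -1904 + (-376/421 + √474/1263) = -801960/421 + √474/1263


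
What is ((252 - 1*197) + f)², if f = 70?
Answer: 15625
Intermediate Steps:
((252 - 1*197) + f)² = ((252 - 1*197) + 70)² = ((252 - 197) + 70)² = (55 + 70)² = 125² = 15625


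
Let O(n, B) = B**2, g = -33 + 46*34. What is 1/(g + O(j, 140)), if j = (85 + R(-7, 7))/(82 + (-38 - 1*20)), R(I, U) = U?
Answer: 1/21131 ≈ 4.7324e-5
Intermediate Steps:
g = 1531 (g = -33 + 1564 = 1531)
j = 23/6 (j = (85 + 7)/(82 + (-38 - 1*20)) = 92/(82 + (-38 - 20)) = 92/(82 - 58) = 92/24 = 92*(1/24) = 23/6 ≈ 3.8333)
1/(g + O(j, 140)) = 1/(1531 + 140**2) = 1/(1531 + 19600) = 1/21131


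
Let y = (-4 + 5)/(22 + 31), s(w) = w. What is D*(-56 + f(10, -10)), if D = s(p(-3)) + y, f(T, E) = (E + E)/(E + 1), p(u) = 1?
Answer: -2904/53 ≈ -54.792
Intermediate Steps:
y = 1/53 ≈ 0.018868
f(T, E) = 2*E/(1 + E) (f(T, E) = (2*E)/(1 + E) = 2*E/(1 + E))
D = 54/53 (D = 1 + 1/53 = 54/53 ≈ 1.0189)
D*(-56 + f(10, -10)) = 54*(-56 + 2*(-10)/(1 - 10))/53 = 54*(-56 + 2*(-10)/(-9))/53 = 54*(-56 + 2*(-10)*(-⅑))/53 = 54*(-56 + 20/9)/53 = (54/53)*(-484/9) = -2904/53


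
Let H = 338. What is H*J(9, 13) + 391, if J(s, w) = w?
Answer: 4785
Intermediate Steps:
H*J(9, 13) + 391 = 338*13 + 391 = 4394 + 391 = 4785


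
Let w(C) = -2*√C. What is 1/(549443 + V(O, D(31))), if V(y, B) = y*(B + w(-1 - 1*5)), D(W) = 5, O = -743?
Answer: 68216/37229037395 - 743*I*√6/148916149580 ≈ 1.8323e-6 - 1.2221e-8*I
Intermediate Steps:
V(y, B) = y*(B - 2*I*√6) (V(y, B) = y*(B - 2*√(-1 - 1*5)) = y*(B - 2*√(-1 - 5)) = y*(B - 2*I*√6))
1/(549443 + V(O, D(31))) = 1/(549443 - 743*(5 - 2*I*√6)) = 1/(549443 + (-3715 + 1486*I*√6)) = 1/(545728 + 1486*I*√6)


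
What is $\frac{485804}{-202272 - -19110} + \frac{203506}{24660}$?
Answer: $\frac{2107886611}{376397910} \approx 5.6002$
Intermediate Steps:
$\frac{485804}{-202272 - -19110} + \frac{203506}{24660} = \frac{485804}{-202272 + 19110} + 203506 \cdot \frac{1}{24660} = \frac{485804}{-183162} + \frac{101753}{12330} = 485804 \left(- \frac{1}{183162}\right) + \frac{101753}{12330} = - \frac{242902}{91581} + \frac{101753}{12330} = \frac{2107886611}{376397910}$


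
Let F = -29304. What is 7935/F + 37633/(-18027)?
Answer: -138426853/58695912 ≈ -2.3584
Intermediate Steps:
7935/F + 37633/(-18027) = 7935/(-29304) + 37633/(-18027) = 7935*(-1/29304) + 37633*(-1/18027) = -2645/9768 - 37633/18027 = -138426853/58695912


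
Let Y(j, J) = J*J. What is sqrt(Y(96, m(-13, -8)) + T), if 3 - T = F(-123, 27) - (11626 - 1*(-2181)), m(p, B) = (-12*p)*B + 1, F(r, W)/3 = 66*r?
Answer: sqrt(1593173) ≈ 1262.2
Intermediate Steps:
F(r, W) = 198*r (F(r, W) = 3*(66*r) = 198*r)
m(p, B) = 1 - 12*B*p (m(p, B) = -12*B*p + 1 = 1 - 12*B*p)
Y(j, J) = J**2
T = 38164 (T = 3 - (198*(-123) - (11626 - 1*(-2181))) = 3 - (-24354 - (11626 + 2181)) = 3 - (-24354 - 1*13807) = 3 - (-24354 - 13807) = 3 - 1*(-38161) = 3 + 38161 = 38164)
sqrt(Y(96, m(-13, -8)) + T) = sqrt((1 - 12*(-8)*(-13))**2 + 38164) = sqrt((1 - 1248)**2 + 38164) = sqrt((-1247)**2 + 38164) = sqrt(1555009 + 38164) = sqrt(1593173)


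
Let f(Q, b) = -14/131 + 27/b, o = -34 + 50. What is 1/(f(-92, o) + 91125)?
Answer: 2096/191001313 ≈ 1.0974e-5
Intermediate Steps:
o = 16
f(Q, b) = -14/131 + 27/b (f(Q, b) = -14*1/131 + 27/b = -14/131 + 27/b)
1/(f(-92, o) + 91125) = 1/((-14/131 + 27/16) + 91125) = 1/(3313/2096 + 91125) = 1/(191001313/2096) = 2096/191001313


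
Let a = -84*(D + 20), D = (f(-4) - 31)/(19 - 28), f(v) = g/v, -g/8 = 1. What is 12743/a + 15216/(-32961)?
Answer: -449703367/64295924 ≈ -6.9943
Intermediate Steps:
g = -8 (g = -8*1 = -8)
f(v) = -8/v
D = 29/9 (D = (-8/(-4) - 31)/(19 - 28) = (-8*(-¼) - 31)/(-9) = (2 - 31)*(-⅑) = -29*(-⅑) = 29/9 ≈ 3.2222)
a = -5852/3 (a = -84*(29/9 + 20) = -84*209/9 = -5852/3 ≈ -1950.7)
12743/a + 15216/(-32961) = 12743/(-5852/3) + 15216/(-32961) = 12743*(-3/5852) + 15216*(-1/32961) = -38229/5852 - 5072/10987 = -449703367/64295924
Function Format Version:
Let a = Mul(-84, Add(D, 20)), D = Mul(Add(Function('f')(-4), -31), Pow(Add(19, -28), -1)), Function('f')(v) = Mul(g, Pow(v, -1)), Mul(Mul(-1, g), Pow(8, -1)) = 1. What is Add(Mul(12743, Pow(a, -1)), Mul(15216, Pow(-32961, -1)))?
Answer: Rational(-449703367, 64295924) ≈ -6.9943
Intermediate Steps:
g = -8 (g = Mul(-8, 1) = -8)
Function('f')(v) = Mul(-8, Pow(v, -1))
D = Rational(29, 9) (D = Mul(Add(Mul(-8, Pow(-4, -1)), -31), Pow(Add(19, -28), -1)) = Mul(Add(Mul(-8, Rational(-1, 4)), -31), Pow(-9, -1)) = Mul(Add(2, -31), Rational(-1, 9)) = Mul(-29, Rational(-1, 9)) = Rational(29, 9) ≈ 3.2222)
a = Rational(-5852, 3) (a = Mul(-84, Add(Rational(29, 9), 20)) = Mul(-84, Rational(209, 9)) = Rational(-5852, 3) ≈ -1950.7)
Add(Mul(12743, Pow(a, -1)), Mul(15216, Pow(-32961, -1))) = Add(Mul(12743, Pow(Rational(-5852, 3), -1)), Mul(15216, Pow(-32961, -1))) = Add(Mul(12743, Rational(-3, 5852)), Mul(15216, Rational(-1, 32961))) = Add(Rational(-38229, 5852), Rational(-5072, 10987)) = Rational(-449703367, 64295924)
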